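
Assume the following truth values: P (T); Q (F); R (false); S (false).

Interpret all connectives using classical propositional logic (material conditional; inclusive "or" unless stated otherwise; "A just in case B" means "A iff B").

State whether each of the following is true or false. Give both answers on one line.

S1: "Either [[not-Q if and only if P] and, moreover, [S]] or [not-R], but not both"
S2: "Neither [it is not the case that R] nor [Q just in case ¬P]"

S1 True; S2 False

S1: This is ((not Q iff P) and S) xor not R.

not Q = not False = True
not Q iff P = True iff True = True
(not Q iff P) and S = True and False = False
not R = not False = True
((not Q iff P) and S) xor not R = False xor True = True
Thus S1 is true.

S2: In symbols: not R nor (Q iff not P)

not R = not False = True
not P = not True = False
Q iff not P = False iff False = True
not R nor (Q iff not P) = True nor True = False
Thus S2 is false.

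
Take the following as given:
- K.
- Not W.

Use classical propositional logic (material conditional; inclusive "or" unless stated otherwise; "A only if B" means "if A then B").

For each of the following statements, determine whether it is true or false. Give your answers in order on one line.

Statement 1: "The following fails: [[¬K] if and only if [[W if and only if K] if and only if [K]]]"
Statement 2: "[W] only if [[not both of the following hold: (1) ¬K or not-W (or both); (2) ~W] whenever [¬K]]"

Statement 1: Formalization: not (not K iff ((W iff K) iff K))

not K = not True = False
W iff K = False iff True = False
(W iff K) iff K = False iff True = False
not K iff ((W iff K) iff K) = False iff False = True
not (not K iff ((W iff K) iff K)) = not True = False
Hence Statement 1 is false.

Statement 2: Parsed as W -> (not K -> ((not K or not W) nand not W))

not K = not True = False
not K = not True = False
not W = not False = True
not K or not W = False or True = True
not W = not False = True
(not K or not W) nand not W = True nand True = False
not K -> ((not K or not W) nand not W) = False -> False = True
W -> (not K -> ((not K or not W) nand not W)) = False -> True = True
Thus Statement 2 is true.

Statement 1 False; Statement 2 True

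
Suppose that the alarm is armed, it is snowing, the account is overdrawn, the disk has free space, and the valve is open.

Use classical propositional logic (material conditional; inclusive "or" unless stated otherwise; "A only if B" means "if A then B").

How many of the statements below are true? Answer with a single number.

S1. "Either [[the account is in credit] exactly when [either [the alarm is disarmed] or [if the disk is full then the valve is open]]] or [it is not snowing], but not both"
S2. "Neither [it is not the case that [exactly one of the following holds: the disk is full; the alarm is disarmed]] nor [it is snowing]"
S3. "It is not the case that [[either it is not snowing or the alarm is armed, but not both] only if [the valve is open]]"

0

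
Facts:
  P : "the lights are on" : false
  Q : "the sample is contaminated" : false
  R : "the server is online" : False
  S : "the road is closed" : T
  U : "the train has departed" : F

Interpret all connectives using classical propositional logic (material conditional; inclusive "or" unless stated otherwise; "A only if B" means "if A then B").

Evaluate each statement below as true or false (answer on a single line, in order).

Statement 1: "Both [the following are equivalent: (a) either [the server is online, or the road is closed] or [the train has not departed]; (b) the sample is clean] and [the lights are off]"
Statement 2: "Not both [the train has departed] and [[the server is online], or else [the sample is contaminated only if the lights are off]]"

Statement 1: Parsed as (((R or S) or not U) iff not Q) and not P

R or S = False or True = True
not U = not False = True
(R or S) or not U = True or True = True
not Q = not False = True
((R or S) or not U) iff not Q = True iff True = True
not P = not False = True
(((R or S) or not U) iff not Q) and not P = True and True = True
So Statement 1 is true.

Statement 2: In symbols: U nand (R or (Q -> not P))

not P = not False = True
Q -> not P = False -> True = True
R or (Q -> not P) = False or True = True
U nand (R or (Q -> not P)) = False nand True = True
So Statement 2 is true.

Statement 1 true; Statement 2 true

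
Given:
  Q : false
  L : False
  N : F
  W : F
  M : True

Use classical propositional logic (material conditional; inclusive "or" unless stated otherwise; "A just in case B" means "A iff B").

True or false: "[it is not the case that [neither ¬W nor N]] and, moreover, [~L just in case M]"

true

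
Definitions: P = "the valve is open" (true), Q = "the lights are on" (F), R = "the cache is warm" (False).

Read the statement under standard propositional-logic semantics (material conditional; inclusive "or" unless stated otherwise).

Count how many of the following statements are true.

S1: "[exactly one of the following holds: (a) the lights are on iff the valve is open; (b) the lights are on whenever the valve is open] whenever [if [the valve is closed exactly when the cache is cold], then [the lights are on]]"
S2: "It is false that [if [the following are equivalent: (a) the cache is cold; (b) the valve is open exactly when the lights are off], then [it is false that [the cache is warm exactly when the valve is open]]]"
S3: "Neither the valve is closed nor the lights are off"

S1: In symbols: ((not P iff not R) -> Q) -> ((Q iff P) xor (P -> Q))

not P = not True = False
not R = not False = True
not P iff not R = False iff True = False
(not P iff not R) -> Q = False -> False = True
Q iff P = False iff True = False
P -> Q = True -> False = False
(Q iff P) xor (P -> Q) = False xor False = False
((not P iff not R) -> Q) -> ((Q iff P) xor (P -> Q)) = True -> False = False
Hence S1 is false.

S2: Parsed as not ((not R iff (P iff not Q)) -> not (R iff P))

not R = not False = True
not Q = not False = True
P iff not Q = True iff True = True
not R iff (P iff not Q) = True iff True = True
R iff P = False iff True = False
not (R iff P) = not False = True
(not R iff (P iff not Q)) -> not (R iff P) = True -> True = True
not ((not R iff (P iff not Q)) -> not (R iff P)) = not True = False
So S2 is false.

S3: Parsed as not P nor not Q

not P = not True = False
not Q = not False = True
not P nor not Q = False nor True = False
Thus S3 is false.

True statements: 0 (none).

0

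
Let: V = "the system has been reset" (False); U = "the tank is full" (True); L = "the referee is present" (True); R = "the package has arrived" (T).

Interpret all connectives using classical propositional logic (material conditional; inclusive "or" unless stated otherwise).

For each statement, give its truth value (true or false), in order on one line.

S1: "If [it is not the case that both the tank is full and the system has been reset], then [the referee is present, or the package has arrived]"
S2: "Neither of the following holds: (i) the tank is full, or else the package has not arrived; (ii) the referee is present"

S1: Formalization: (U ↑ V) → (L ∨ R)

U ↑ V = T ↑ F = T
L ∨ R = T ∨ T = T
(U ↑ V) → (L ∨ R) = T → T = T
Hence S1 is true.

S2: This is (U ∨ ¬R) ↓ L.

¬R = ¬T = F
U ∨ ¬R = T ∨ F = T
(U ∨ ¬R) ↓ L = T ↓ T = F
Thus S2 is false.

S1 true / S2 false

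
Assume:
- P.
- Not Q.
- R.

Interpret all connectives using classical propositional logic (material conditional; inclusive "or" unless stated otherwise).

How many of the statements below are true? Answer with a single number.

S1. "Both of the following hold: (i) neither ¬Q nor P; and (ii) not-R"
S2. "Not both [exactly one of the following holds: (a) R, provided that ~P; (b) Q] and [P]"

S1: Formalization: (~Q nor P) & ~R

~Q = ~F = T
~Q nor P = T nor T = F
~R = ~T = F
(~Q nor P) & ~R = F & F = F
Thus S1 is false.

S2: Formalization: ((~P -> R) xor Q) nand P

~P = ~T = F
~P -> R = F -> T = T
(~P -> R) xor Q = T xor F = T
((~P -> R) xor Q) nand P = T nand T = F
So S2 is false.

Count: 0.

0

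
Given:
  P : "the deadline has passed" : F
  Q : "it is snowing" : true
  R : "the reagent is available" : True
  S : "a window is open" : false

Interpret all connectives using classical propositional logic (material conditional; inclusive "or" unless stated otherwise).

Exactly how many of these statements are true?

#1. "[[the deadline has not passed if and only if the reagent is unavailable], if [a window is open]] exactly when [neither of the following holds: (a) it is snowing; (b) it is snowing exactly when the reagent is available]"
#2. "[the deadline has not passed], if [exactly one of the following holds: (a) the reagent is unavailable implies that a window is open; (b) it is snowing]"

1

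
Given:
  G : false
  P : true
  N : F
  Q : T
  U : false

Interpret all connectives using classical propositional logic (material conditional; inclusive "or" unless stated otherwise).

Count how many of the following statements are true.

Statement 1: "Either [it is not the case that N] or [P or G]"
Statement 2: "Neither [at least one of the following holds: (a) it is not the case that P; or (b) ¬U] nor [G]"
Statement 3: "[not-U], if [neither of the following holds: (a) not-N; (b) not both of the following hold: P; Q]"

2

Statement 1: In symbols: ¬N ∨ (P ∨ G)

¬N = ¬F = T
P ∨ G = T ∨ F = T
¬N ∨ (P ∨ G) = T ∨ T = T
So Statement 1 is true.

Statement 2: In symbols: (¬P ∨ ¬U) ↓ G

¬P = ¬T = F
¬U = ¬F = T
¬P ∨ ¬U = F ∨ T = T
(¬P ∨ ¬U) ↓ G = T ↓ F = F
Hence Statement 2 is false.

Statement 3: This is (¬N ↓ (P ↑ Q)) → ¬U.

¬N = ¬F = T
P ↑ Q = T ↑ T = F
¬N ↓ (P ↑ Q) = T ↓ F = F
¬U = ¬F = T
(¬N ↓ (P ↑ Q)) → ¬U = F → T = T
Hence Statement 3 is true.

True statements: 2 (Statement 1, Statement 3).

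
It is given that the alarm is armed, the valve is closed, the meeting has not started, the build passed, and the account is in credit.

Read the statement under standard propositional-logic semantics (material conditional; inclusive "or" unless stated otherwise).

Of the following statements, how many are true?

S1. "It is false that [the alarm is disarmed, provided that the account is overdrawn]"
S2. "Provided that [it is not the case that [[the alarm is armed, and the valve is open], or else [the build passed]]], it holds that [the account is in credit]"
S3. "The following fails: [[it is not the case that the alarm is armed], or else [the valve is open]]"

Let U = "the account is overdrawn" (F), P = "the alarm is armed" (T), Q = "the valve is open" (F), S = "the build passed" (T).

S1: Parsed as ¬(U → ¬P)

¬P = ¬T = F
U → ¬P = F → F = T
¬(U → ¬P) = ¬T = F
Hence S1 is false.

S2: Parsed as ¬((P ∧ Q) ∨ S) → ¬U

P ∧ Q = T ∧ F = F
(P ∧ Q) ∨ S = F ∨ T = T
¬((P ∧ Q) ∨ S) = ¬T = F
¬U = ¬F = T
¬((P ∧ Q) ∨ S) → ¬U = F → T = T
So S2 is true.

S3: This is ¬(¬P ∨ Q).

¬P = ¬T = F
¬P ∨ Q = F ∨ F = F
¬(¬P ∨ Q) = ¬F = T
Thus S3 is true.

2 of the 3 statements are true.

2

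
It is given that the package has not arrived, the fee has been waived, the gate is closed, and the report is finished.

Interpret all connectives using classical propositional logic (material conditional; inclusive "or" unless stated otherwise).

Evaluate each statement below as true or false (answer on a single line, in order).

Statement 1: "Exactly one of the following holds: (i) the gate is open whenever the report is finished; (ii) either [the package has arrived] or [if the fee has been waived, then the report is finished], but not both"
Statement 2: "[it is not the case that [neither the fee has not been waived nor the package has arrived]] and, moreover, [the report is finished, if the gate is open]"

Let S = "the report is finished" (T), R = "the gate is open" (F), P = "the package has arrived" (F), Q = "the fee has been waived" (T).

Statement 1: In symbols: (S -> R) xor (P xor (Q -> S))

S -> R = T -> F = F
Q -> S = T -> T = T
P xor (Q -> S) = F xor T = T
(S -> R) xor (P xor (Q -> S)) = F xor T = T
Hence Statement 1 is true.

Statement 2: Formalization: ~(~Q nor P) & (R -> S)

~Q = ~T = F
~Q nor P = F nor F = T
~(~Q nor P) = ~T = F
R -> S = F -> T = T
~(~Q nor P) & (R -> S) = F & T = F
Hence Statement 2 is false.

Statement 1 T / Statement 2 F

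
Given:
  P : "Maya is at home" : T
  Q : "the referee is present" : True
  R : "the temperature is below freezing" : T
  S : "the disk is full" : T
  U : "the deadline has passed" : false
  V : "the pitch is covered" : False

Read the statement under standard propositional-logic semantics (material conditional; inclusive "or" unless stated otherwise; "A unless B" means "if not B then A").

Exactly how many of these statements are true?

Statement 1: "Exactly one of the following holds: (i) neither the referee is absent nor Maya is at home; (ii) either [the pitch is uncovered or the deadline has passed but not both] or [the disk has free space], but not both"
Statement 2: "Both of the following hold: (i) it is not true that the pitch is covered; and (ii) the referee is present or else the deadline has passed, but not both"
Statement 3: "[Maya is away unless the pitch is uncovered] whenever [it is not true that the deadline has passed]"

Statement 1: Parsed as (~Q nor P) xor ((~V xor U) xor ~S)

~Q = ~T = F
~Q nor P = F nor T = F
~V = ~F = T
~V xor U = T xor F = T
~S = ~T = F
(~V xor U) xor ~S = T xor F = T
(~Q nor P) xor ((~V xor U) xor ~S) = F xor T = T
Hence Statement 1 is true.

Statement 2: In symbols: ~V & (Q xor U)

~V = ~F = T
Q xor U = T xor F = T
~V & (Q xor U) = T & T = T
Hence Statement 2 is true.

Statement 3: This is ~U -> (~P | ~V).

~U = ~F = T
~P = ~T = F
~V = ~F = T
~P | ~V = F | T = T
~U -> (~P | ~V) = T -> T = T
Thus Statement 3 is true.

True statements: 3 (Statement 1, Statement 2, Statement 3).

3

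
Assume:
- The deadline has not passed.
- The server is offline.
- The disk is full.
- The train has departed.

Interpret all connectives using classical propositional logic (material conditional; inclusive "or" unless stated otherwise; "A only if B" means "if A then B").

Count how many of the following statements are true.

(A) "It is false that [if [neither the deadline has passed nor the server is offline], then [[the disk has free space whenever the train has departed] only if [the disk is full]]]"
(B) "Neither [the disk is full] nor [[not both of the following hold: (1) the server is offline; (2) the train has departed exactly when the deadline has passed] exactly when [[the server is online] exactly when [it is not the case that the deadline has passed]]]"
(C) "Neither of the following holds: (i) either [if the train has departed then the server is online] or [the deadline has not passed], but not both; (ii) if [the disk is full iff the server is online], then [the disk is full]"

Let V = "the deadline has passed" (F), G = "the server is online" (F), Q = "the train has departed" (T), W = "the disk is full" (T).

(A): This is ~((V nor ~G) -> ((Q -> ~W) -> W)).

~G = ~F = T
V nor ~G = F nor T = F
~W = ~T = F
Q -> ~W = T -> F = F
(Q -> ~W) -> W = F -> T = T
(V nor ~G) -> ((Q -> ~W) -> W) = F -> T = T
~((V nor ~G) -> ((Q -> ~W) -> W)) = ~T = F
Thus (A) is false.

(B): This is W nor ((~G nand (Q <-> V)) <-> (G <-> ~V)).

~G = ~F = T
Q <-> V = T <-> F = F
~G nand (Q <-> V) = T nand F = T
~V = ~F = T
G <-> ~V = F <-> T = F
(~G nand (Q <-> V)) <-> (G <-> ~V) = T <-> F = F
W nor ((~G nand (Q <-> V)) <-> (G <-> ~V)) = T nor F = F
Thus (B) is false.

(C): Formalization: ((Q -> G) xor ~V) nor ((W <-> G) -> W)

Q -> G = T -> F = F
~V = ~F = T
(Q -> G) xor ~V = F xor T = T
W <-> G = T <-> F = F
(W <-> G) -> W = F -> T = T
((Q -> G) xor ~V) nor ((W <-> G) -> W) = T nor T = F
So (C) is false.

0 of the 3 statements are true (none).

0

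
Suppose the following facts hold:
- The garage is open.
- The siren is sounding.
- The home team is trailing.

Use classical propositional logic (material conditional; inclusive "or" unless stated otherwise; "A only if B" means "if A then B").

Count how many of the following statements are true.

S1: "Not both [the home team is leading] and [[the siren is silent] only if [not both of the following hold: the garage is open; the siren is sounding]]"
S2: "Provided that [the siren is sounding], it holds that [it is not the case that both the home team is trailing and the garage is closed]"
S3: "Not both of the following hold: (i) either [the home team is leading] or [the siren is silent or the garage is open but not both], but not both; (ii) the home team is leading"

Let K = "the home team is leading" (F), W = "the siren is sounding" (T), N = "the garage is closed" (F).

S1: In symbols: K nand (~W -> (~N nand W))

~W = ~T = F
~N = ~F = T
~N nand W = T nand T = F
~W -> (~N nand W) = F -> F = T
K nand (~W -> (~N nand W)) = F nand T = T
So S1 is true.

S2: Formalization: W -> (~K nand N)

~K = ~F = T
~K nand N = T nand F = T
W -> (~K nand N) = T -> T = T
Thus S2 is true.

S3: This is (K xor (~W xor ~N)) nand K.

~W = ~T = F
~N = ~F = T
~W xor ~N = F xor T = T
K xor (~W xor ~N) = F xor T = T
(K xor (~W xor ~N)) nand K = T nand F = T
Hence S3 is true.

True statements: 3.

3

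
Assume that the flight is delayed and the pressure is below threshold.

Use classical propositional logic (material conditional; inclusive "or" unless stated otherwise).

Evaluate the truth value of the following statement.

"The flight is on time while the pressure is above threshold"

false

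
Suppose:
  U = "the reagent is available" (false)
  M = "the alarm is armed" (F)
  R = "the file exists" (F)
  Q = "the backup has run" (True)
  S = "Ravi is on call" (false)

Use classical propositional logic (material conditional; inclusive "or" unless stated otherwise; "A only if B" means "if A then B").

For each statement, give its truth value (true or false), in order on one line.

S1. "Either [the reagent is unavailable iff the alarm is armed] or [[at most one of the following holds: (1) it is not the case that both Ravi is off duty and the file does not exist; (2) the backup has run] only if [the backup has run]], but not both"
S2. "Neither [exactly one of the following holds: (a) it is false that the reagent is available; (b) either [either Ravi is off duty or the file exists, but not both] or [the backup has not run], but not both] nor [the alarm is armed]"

S1: Parsed as (~U <-> M) xor (((~S nand ~R) nand Q) -> Q)

~U = ~F = T
~U <-> M = T <-> F = F
~S = ~F = T
~R = ~F = T
~S nand ~R = T nand T = F
(~S nand ~R) nand Q = F nand T = T
((~S nand ~R) nand Q) -> Q = T -> T = T
(~U <-> M) xor (((~S nand ~R) nand Q) -> Q) = F xor T = T
So S1 is true.

S2: This is (~U xor ((~S xor R) xor ~Q)) nor M.

~U = ~F = T
~S = ~F = T
~S xor R = T xor F = T
~Q = ~T = F
(~S xor R) xor ~Q = T xor F = T
~U xor ((~S xor R) xor ~Q) = T xor T = F
(~U xor ((~S xor R) xor ~Q)) nor M = F nor F = T
Hence S2 is true.

S1 true, S2 true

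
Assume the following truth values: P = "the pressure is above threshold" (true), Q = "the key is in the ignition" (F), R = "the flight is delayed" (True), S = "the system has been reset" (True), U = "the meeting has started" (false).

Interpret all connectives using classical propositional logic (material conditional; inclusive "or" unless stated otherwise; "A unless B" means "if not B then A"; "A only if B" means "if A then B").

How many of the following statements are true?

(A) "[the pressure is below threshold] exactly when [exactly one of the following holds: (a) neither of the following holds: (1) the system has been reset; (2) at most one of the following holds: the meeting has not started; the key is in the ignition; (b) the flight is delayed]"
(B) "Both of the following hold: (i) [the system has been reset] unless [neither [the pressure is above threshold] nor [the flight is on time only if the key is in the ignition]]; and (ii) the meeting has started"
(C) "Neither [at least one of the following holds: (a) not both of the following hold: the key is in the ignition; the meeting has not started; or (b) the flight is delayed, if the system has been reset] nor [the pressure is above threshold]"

0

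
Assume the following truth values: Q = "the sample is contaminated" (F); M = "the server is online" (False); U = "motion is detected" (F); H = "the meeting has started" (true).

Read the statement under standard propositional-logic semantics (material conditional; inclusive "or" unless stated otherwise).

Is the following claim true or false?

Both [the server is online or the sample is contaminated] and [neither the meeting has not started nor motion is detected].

Values: M=F, Q=F, H=T, U=F.
Parsed as (M | Q) & (~H nor U)

M | Q = F | F = F
~H = ~T = F
~H nor U = F nor F = T
(M | Q) & (~H nor U) = F & T = F

False.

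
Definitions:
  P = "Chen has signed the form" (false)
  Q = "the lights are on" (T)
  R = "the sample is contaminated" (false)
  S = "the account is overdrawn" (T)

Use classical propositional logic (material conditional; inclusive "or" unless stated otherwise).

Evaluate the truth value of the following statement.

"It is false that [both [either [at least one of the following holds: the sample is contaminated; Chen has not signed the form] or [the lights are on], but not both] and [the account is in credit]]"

true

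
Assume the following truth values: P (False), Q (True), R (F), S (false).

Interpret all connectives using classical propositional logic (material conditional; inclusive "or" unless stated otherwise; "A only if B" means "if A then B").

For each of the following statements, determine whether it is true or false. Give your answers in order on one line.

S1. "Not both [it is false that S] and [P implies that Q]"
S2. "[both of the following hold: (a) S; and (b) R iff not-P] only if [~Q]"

S1: This is ¬S ↑ (P → Q).

¬S = ¬F = T
P → Q = F → T = T
¬S ↑ (P → Q) = T ↑ T = F
Thus S1 is false.

S2: Parsed as (S ∧ (R ↔ ¬P)) → ¬Q

¬P = ¬F = T
R ↔ ¬P = F ↔ T = F
S ∧ (R ↔ ¬P) = F ∧ F = F
¬Q = ¬T = F
(S ∧ (R ↔ ¬P)) → ¬Q = F → F = T
Thus S2 is true.

S1 F, S2 T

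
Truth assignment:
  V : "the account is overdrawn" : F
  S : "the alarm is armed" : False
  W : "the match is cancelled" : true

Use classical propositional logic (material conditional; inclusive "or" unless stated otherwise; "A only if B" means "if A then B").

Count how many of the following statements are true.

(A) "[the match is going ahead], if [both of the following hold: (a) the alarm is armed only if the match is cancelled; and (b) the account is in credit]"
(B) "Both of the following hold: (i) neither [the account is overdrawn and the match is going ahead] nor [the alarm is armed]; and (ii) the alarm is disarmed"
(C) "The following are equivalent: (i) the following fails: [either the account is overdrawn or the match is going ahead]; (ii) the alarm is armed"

(A): This is ((S → W) ∧ ¬V) → ¬W.

S → W = F → T = T
¬V = ¬F = T
(S → W) ∧ ¬V = T ∧ T = T
¬W = ¬T = F
((S → W) ∧ ¬V) → ¬W = T → F = F
Hence (A) is false.

(B): Parsed as ((V ∧ ¬W) ↓ S) ∧ ¬S

¬W = ¬T = F
V ∧ ¬W = F ∧ F = F
(V ∧ ¬W) ↓ S = F ↓ F = T
¬S = ¬F = T
((V ∧ ¬W) ↓ S) ∧ ¬S = T ∧ T = T
So (B) is true.

(C): Formalization: ¬(V ∨ ¬W) ↔ S

¬W = ¬T = F
V ∨ ¬W = F ∨ F = F
¬(V ∨ ¬W) = ¬F = T
¬(V ∨ ¬W) ↔ S = T ↔ F = F
Thus (C) is false.

True statements: 1 ((B)).

1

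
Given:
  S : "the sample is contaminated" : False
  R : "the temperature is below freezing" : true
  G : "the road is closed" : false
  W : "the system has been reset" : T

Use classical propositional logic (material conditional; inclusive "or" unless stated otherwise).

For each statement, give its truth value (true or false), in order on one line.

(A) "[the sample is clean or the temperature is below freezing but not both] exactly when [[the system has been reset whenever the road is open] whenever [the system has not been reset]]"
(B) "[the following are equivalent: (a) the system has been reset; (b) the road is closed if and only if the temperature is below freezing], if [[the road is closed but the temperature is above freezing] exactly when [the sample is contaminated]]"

(A) false / (B) false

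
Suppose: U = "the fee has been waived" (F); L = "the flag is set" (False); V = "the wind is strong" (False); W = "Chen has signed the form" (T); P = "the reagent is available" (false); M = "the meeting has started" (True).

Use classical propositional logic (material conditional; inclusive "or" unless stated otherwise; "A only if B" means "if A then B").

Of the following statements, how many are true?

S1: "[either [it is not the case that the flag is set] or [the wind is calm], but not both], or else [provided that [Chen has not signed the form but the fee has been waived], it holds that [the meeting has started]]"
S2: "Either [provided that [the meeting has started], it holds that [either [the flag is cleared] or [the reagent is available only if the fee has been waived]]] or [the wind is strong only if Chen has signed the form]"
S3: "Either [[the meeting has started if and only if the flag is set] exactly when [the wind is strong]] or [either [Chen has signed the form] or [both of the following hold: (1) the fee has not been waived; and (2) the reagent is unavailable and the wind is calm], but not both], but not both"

S1: Parsed as (~L xor ~V) | ((~W & U) -> M)

~L = ~F = T
~V = ~F = T
~L xor ~V = T xor T = F
~W = ~T = F
~W & U = F & F = F
(~W & U) -> M = F -> T = T
(~L xor ~V) | ((~W & U) -> M) = F | T = T
Thus S1 is true.

S2: This is (M -> (~L | (P -> U))) | (V -> W).

~L = ~F = T
P -> U = F -> F = T
~L | (P -> U) = T | T = T
M -> (~L | (P -> U)) = T -> T = T
V -> W = F -> T = T
(M -> (~L | (P -> U))) | (V -> W) = T | T = T
So S2 is true.

S3: This is ((M <-> L) <-> V) xor (W xor (~U & (~P & ~V))).

M <-> L = T <-> F = F
(M <-> L) <-> V = F <-> F = T
~U = ~F = T
~P = ~F = T
~V = ~F = T
~P & ~V = T & T = T
~U & (~P & ~V) = T & T = T
W xor (~U & (~P & ~V)) = T xor T = F
((M <-> L) <-> V) xor (W xor (~U & (~P & ~V))) = T xor F = T
Hence S3 is true.

Count: 3.

3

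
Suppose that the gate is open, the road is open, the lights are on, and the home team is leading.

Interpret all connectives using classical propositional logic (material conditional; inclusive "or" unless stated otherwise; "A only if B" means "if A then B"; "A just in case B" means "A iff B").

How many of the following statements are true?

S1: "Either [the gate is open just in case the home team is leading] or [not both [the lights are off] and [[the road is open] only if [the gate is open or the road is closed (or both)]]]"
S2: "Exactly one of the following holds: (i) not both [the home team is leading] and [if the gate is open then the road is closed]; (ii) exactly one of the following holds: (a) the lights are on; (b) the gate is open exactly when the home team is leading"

Let H = "the gate is open" (T), M = "the home team is leading" (T), Q = "the lights are on" (T), D = "the road is closed" (F).

S1: Parsed as (H <-> M) | (~Q nand (~D -> (H | D)))

H <-> M = T <-> T = T
~Q = ~T = F
~D = ~F = T
H | D = T | F = T
~D -> (H | D) = T -> T = T
~Q nand (~D -> (H | D)) = F nand T = T
(H <-> M) | (~Q nand (~D -> (H | D))) = T | T = T
So S1 is true.

S2: This is (M nand (H -> D)) xor (Q xor (H <-> M)).

H -> D = T -> F = F
M nand (H -> D) = T nand F = T
H <-> M = T <-> T = T
Q xor (H <-> M) = T xor T = F
(M nand (H -> D)) xor (Q xor (H <-> M)) = T xor F = T
Thus S2 is true.

2 of the 2 statements are true (S1, S2).

2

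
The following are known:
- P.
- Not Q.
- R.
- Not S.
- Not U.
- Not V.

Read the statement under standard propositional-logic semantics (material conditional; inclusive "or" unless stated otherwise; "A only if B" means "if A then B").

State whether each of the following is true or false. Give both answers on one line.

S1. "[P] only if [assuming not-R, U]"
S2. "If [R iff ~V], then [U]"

S1 true; S2 false

S1: Formalization: P -> (not R -> U)

not R = not True = False
not R -> U = False -> False = True
P -> (not R -> U) = True -> True = True
Hence S1 is true.

S2: This is (R iff not V) -> U.

not V = not False = True
R iff not V = True iff True = True
(R iff not V) -> U = True -> False = False
Thus S2 is false.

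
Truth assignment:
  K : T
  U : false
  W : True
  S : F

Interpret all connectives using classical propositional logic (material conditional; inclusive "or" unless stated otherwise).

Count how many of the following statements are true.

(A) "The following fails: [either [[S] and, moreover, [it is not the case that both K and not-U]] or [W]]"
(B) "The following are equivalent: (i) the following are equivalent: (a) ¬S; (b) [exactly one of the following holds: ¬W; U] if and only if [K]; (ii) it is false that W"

1

(A): In symbols: not ((S and (K nand not U)) or W)

not U = not False = True
K nand not U = True nand True = False
S and (K nand not U) = False and False = False
(S and (K nand not U)) or W = False or True = True
not ((S and (K nand not U)) or W) = not True = False
So (A) is false.

(B): This is (not S iff ((not W xor U) iff K)) iff not W.

not S = not False = True
not W = not True = False
not W xor U = False xor False = False
(not W xor U) iff K = False iff True = False
not S iff ((not W xor U) iff K) = True iff False = False
not W = not True = False
(not S iff ((not W xor U) iff K)) iff not W = False iff False = True
Hence (B) is true.

1 of the 2 statements is true.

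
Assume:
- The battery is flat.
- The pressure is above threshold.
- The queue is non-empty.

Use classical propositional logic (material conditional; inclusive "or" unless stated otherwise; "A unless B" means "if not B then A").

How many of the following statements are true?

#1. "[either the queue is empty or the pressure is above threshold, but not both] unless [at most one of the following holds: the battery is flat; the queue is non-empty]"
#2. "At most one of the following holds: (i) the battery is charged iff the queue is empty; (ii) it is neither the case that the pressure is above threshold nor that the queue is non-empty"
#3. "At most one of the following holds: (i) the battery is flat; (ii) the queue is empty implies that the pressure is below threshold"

2

Let R = "the queue is empty" (F), Q = "the pressure is above threshold" (T), P = "the battery is charged" (F).

#1: In symbols: (R ⊕ Q) ∨ (¬P ↑ ¬R)

R ⊕ Q = F ⊕ T = T
¬P = ¬F = T
¬R = ¬F = T
¬P ↑ ¬R = T ↑ T = F
(R ⊕ Q) ∨ (¬P ↑ ¬R) = T ∨ F = T
Hence #1 is true.

#2: In symbols: (P ↔ R) ↑ (Q ↓ ¬R)

P ↔ R = F ↔ F = T
¬R = ¬F = T
Q ↓ ¬R = T ↓ T = F
(P ↔ R) ↑ (Q ↓ ¬R) = T ↑ F = T
Hence #2 is true.

#3: Formalization: ¬P ↑ (R → ¬Q)

¬P = ¬F = T
¬Q = ¬T = F
R → ¬Q = F → F = T
¬P ↑ (R → ¬Q) = T ↑ T = F
Hence #3 is false.

Count: 2.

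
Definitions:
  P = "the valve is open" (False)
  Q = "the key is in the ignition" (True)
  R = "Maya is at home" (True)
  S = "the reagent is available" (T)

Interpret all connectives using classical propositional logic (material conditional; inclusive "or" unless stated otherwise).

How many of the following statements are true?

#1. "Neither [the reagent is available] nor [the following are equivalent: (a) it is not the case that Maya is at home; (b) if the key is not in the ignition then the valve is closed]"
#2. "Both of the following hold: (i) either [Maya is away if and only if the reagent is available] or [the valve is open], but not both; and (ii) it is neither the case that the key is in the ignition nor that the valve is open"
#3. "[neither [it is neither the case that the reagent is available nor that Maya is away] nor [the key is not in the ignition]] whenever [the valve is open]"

#1: Parsed as S nor (not R iff (not Q -> not P))

not R = not True = False
not Q = not True = False
not P = not False = True
not Q -> not P = False -> True = True
not R iff (not Q -> not P) = False iff True = False
S nor (not R iff (not Q -> not P)) = True nor False = False
Thus #1 is false.

#2: In symbols: ((not R iff S) xor P) and (Q nor P)

not R = not True = False
not R iff S = False iff True = False
(not R iff S) xor P = False xor False = False
Q nor P = True nor False = False
((not R iff S) xor P) and (Q nor P) = False and False = False
Hence #2 is false.

#3: Parsed as P -> ((S nor not R) nor not Q)

not R = not True = False
S nor not R = True nor False = False
not Q = not True = False
(S nor not R) nor not Q = False nor False = True
P -> ((S nor not R) nor not Q) = False -> True = True
Hence #3 is true.

True statements: 1.

1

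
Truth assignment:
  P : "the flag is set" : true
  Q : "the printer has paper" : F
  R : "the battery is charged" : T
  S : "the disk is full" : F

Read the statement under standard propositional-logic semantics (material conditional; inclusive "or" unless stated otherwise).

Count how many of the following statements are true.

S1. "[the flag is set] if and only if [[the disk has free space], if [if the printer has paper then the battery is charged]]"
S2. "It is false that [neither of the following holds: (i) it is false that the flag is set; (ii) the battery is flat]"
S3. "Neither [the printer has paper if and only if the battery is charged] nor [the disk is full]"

S1: Parsed as P iff ((Q -> R) -> not S)

Q -> R = False -> True = True
not S = not False = True
(Q -> R) -> not S = True -> True = True
P iff ((Q -> R) -> not S) = True iff True = True
Thus S1 is true.

S2: Parsed as not (not P nor not R)

not P = not True = False
not R = not True = False
not P nor not R = False nor False = True
not (not P nor not R) = not True = False
Hence S2 is false.

S3: In symbols: (Q iff R) nor S

Q iff R = False iff True = False
(Q iff R) nor S = False nor False = True
Hence S3 is true.

Count: 2.

2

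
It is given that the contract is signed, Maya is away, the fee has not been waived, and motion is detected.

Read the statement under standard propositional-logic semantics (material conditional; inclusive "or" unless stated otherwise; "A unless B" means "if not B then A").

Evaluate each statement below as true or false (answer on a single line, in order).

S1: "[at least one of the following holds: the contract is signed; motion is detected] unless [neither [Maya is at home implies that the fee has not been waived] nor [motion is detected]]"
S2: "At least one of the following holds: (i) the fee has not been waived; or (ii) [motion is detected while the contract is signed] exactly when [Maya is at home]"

Let P = "the contract is signed" (T), S = "motion is detected" (T), Q = "Maya is at home" (F), R = "the fee has been waived" (F).

S1: In symbols: (P ∨ S) ∨ ((Q → ¬R) ↓ S)

P ∨ S = T ∨ T = T
¬R = ¬F = T
Q → ¬R = F → T = T
(Q → ¬R) ↓ S = T ↓ T = F
(P ∨ S) ∨ ((Q → ¬R) ↓ S) = T ∨ F = T
Thus S1 is true.

S2: This is ¬R ∨ ((S ∧ P) ↔ Q).

¬R = ¬F = T
S ∧ P = T ∧ T = T
(S ∧ P) ↔ Q = T ↔ F = F
¬R ∨ ((S ∧ P) ↔ Q) = T ∨ F = T
So S2 is true.

S1 T / S2 T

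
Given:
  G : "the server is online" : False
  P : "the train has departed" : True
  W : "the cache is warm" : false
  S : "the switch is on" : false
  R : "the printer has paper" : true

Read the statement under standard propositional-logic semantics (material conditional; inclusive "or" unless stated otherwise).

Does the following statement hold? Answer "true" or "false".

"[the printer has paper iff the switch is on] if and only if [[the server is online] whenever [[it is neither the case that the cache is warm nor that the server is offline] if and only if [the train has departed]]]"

false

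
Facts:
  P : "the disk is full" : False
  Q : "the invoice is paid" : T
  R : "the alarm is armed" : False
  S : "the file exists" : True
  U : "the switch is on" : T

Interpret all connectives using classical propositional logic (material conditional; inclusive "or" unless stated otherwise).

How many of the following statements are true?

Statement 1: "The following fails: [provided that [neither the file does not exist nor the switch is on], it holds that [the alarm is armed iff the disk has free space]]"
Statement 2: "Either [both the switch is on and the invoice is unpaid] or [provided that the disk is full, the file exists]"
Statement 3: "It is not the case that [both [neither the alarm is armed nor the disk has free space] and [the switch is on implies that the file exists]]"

2

Statement 1: Parsed as ¬((¬S ↓ U) → (R ↔ ¬P))

¬S = ¬T = F
¬S ↓ U = F ↓ T = F
¬P = ¬F = T
R ↔ ¬P = F ↔ T = F
(¬S ↓ U) → (R ↔ ¬P) = F → F = T
¬((¬S ↓ U) → (R ↔ ¬P)) = ¬T = F
Thus Statement 1 is false.

Statement 2: Formalization: (U ∧ ¬Q) ∨ (P → S)

¬Q = ¬T = F
U ∧ ¬Q = T ∧ F = F
P → S = F → T = T
(U ∧ ¬Q) ∨ (P → S) = F ∨ T = T
Thus Statement 2 is true.

Statement 3: Parsed as ¬((R ↓ ¬P) ∧ (U → S))

¬P = ¬F = T
R ↓ ¬P = F ↓ T = F
U → S = T → T = T
(R ↓ ¬P) ∧ (U → S) = F ∧ T = F
¬((R ↓ ¬P) ∧ (U → S)) = ¬F = T
Hence Statement 3 is true.

True statements: 2.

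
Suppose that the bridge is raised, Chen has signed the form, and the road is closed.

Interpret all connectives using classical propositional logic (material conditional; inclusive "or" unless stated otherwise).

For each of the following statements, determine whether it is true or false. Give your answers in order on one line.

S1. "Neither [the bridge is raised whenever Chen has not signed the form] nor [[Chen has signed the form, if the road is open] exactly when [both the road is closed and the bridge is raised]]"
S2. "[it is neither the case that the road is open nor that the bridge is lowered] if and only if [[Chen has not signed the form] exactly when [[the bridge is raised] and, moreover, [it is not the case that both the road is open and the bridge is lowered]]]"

S1 false / S2 false

Let Q = "Chen has signed the form" (T), P = "the bridge is raised" (T), R = "the road is closed" (T).

S1: Formalization: (~Q -> P) nor ((~R -> Q) <-> (R & P))

~Q = ~T = F
~Q -> P = F -> T = T
~R = ~T = F
~R -> Q = F -> T = T
R & P = T & T = T
(~R -> Q) <-> (R & P) = T <-> T = T
(~Q -> P) nor ((~R -> Q) <-> (R & P)) = T nor T = F
Hence S1 is false.

S2: Parsed as (~R nor ~P) <-> (~Q <-> (P & (~R nand ~P)))

~R = ~T = F
~P = ~T = F
~R nor ~P = F nor F = T
~Q = ~T = F
~R = ~T = F
~P = ~T = F
~R nand ~P = F nand F = T
P & (~R nand ~P) = T & T = T
~Q <-> (P & (~R nand ~P)) = F <-> T = F
(~R nor ~P) <-> (~Q <-> (P & (~R nand ~P))) = T <-> F = F
So S2 is false.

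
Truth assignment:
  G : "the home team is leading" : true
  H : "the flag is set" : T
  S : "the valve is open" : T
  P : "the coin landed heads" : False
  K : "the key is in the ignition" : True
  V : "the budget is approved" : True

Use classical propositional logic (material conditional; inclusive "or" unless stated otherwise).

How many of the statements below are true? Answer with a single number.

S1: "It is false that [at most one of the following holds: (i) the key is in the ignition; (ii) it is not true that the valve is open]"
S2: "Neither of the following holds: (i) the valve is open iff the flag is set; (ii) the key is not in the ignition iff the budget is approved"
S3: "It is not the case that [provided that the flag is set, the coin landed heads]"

1

S1: This is ¬(K ↑ ¬S).

¬S = ¬T = F
K ↑ ¬S = T ↑ F = T
¬(K ↑ ¬S) = ¬T = F
Hence S1 is false.

S2: Parsed as (S ↔ H) ↓ (¬K ↔ V)

S ↔ H = T ↔ T = T
¬K = ¬T = F
¬K ↔ V = F ↔ T = F
(S ↔ H) ↓ (¬K ↔ V) = T ↓ F = F
Hence S2 is false.

S3: Formalization: ¬(H → P)

H → P = T → F = F
¬(H → P) = ¬F = T
So S3 is true.

True statements: 1 (S3).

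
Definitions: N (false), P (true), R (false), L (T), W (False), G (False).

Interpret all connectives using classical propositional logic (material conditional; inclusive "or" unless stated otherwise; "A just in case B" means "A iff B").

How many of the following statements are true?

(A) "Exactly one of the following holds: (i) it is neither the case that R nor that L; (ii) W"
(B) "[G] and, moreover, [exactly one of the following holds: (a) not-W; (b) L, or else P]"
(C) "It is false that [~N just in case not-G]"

(A): Parsed as (R nor L) xor W

R nor L = F nor T = F
(R nor L) xor W = F xor F = F
Thus (A) is false.

(B): Formalization: G & (~W xor (L | P))

~W = ~F = T
L | P = T | T = T
~W xor (L | P) = T xor T = F
G & (~W xor (L | P)) = F & F = F
So (B) is false.

(C): This is ~(~N <-> ~G).

~N = ~F = T
~G = ~F = T
~N <-> ~G = T <-> T = T
~(~N <-> ~G) = ~T = F
Hence (C) is false.

0 of the 3 statements are true (none).

0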